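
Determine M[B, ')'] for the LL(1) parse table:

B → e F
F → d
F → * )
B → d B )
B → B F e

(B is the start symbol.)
To find M[B, ')'], we find productions for B where ')' is in the predict set (PREDICT(N → α) = (FIRST(α) \ {ε}) ∪ (FOLLOW(N) if α ⇒* ε)).

Relevant sets:
  FIRST(B) = { 'd', 'e' }

B → e F: PREDICT = { 'e' }
B → d B ): PREDICT = { 'd' }
B → B F e: PREDICT = { 'd', 'e' }

M[B, ')'] is empty (no production applies)

Answer: Empty (error entry)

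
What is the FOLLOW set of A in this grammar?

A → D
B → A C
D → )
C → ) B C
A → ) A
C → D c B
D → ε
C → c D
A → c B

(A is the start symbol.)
{ $, ')', 'c' }

To compute FOLLOW(A), find every occurrence of A on a right-hand side N → α A β: add FIRST(β) \ {ε}, and if β is empty or nullable also add FOLLOW(N). Iterate to a fixed point.

A is the start symbol, so $ ∈ FOLLOW(A).
In B → A C: A is followed by C, add FIRST(C) \ {ε} = { ')', 'c' }
In A → ) A: A is at the end; this adds FOLLOW(A) to itself — nothing new

Taking the union: FOLLOW(A) = { $, ')', 'c' }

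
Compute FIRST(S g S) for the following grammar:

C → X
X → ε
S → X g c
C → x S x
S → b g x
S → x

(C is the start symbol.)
{ 'b', 'g', 'x' }

FIRST sets of the non-terminals involved (from the grammar, by fixed-point iteration):
  FIRST(S) = { 'b', 'g', 'x' }

To compute FIRST(S g S), process the symbols left to right:
Symbol S is a non-terminal. Add FIRST(S) \ {ε} = { 'b', 'g', 'x' }
S is not nullable (ε ∉ FIRST(S)), so stop here.
FIRST(S g S) = { 'b', 'g', 'x' }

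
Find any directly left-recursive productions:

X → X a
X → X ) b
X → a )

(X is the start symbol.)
Yes, X is left-recursive

Direct left recursion occurs when N → N α for some non-terminal N (the right-hand side begins with the left-hand side itself).

X → X a: LEFT RECURSIVE (starts with X)
X → X ) b: LEFT RECURSIVE (starts with X)
X → a ): starts with a

The grammar has direct left recursion on: X.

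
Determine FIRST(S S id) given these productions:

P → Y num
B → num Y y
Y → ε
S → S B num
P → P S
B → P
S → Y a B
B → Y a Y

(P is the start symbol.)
FIRST sets of the non-terminals involved (from the grammar, by fixed-point iteration):
  FIRST(S) = { 'a' }

To compute FIRST(S S id), process the symbols left to right:
Symbol S is a non-terminal. Add FIRST(S) \ {ε} = { 'a' }
S is not nullable (ε ∉ FIRST(S)), so stop here.
FIRST(S S id) = { 'a' }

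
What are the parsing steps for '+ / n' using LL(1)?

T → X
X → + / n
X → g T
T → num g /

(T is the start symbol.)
LL(1) parsing maintains a stack (initially the start symbol over $) and the input. At each step: if the stack top is a terminal, match it against the current input token; if it is a non-terminal N, replace it with the RHS of M[N, lookahead] (the unique production whose predict set contains the lookahead).

Stack is shown with the top on the left.

Stack    Input    Action
------------------------
T $      + / n $  output T → X
X $      + / n $  output X → + / n
+ / n $  + / n $  match '+'
/ n $    / n $    match '/'
n $      n $      match 'n'
$        $        accept

The string is accepted.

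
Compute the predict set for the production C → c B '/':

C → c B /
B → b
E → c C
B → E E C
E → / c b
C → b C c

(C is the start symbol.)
{ 'c' }

PREDICT(C → c B '/') = (FIRST(RHS) \ {ε}) ∪ (FOLLOW(C) if ε ∈ FIRST(RHS), i.e. RHS ⇒* ε)
FIRST(c B '/') = { 'c' }
ε ∉ FIRST(c B '/'), so FOLLOW(C) is not added.
PREDICT(C → c B '/') = { 'c' }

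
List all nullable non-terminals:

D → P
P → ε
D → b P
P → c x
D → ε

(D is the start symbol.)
A non-terminal is nullable if it can derive ε (the empty string): either it has an ε-production, or it has a production whose right-hand side consists entirely of nullable non-terminals.

ε-productions: P → ε, D → ε
So P, D are immediately nullable.
Every non-terminal is now nullable.
Nullable = { 'D', 'P' }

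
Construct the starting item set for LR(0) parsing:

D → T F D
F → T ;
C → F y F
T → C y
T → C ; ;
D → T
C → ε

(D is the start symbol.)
{ [C → . F y F], [C → .], [D → . T F D], [D → . T], [D' → . D], [F → . T ;], [T → . C ; ;], [T → . C y] }

First, augment the grammar with D' → D
I₀ = CLOSURE({ [D' → . D] }):
  [D' → . D] has the dot before D: add [D → . T F D], [D → . T]
  [D → . T F D] has the dot before T: add [T → . C y], [T → . C ; ;]
  [T → . C y] has the dot before C: add [C → . F y F], [C → .]
  [C → . F y F] has the dot before F: add [F → . T ;]
No further items can be added.

I₀ = { [C → . F y F], [C → .], [D → . T F D], [D → . T], [D' → . D], [F → . T ;], [T → . C ; ;], [T → . C y] }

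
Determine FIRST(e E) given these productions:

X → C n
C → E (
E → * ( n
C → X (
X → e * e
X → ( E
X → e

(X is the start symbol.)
To compute FIRST(e E), process the symbols left to right:
Symbol e is a terminal. Add 'e' and stop.
FIRST(e E) = { 'e' }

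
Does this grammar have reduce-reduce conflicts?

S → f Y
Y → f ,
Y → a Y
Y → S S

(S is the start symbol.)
No reduce-reduce conflicts

A reduce-reduce conflict occurs when an LR(0) state has two complete items [A → α .] and [B → β .] — both call for a reduction, and with no lookahead the parser cannot choose between them.

Augment with S' → S and build the canonical LR(0) collection (I0 = CLOSURE({[S' → . S]}), then GOTO on every symbol after a dot until no new states appear). It has 10 states:
  I0: { [S → . f Y], [S' → . S] }  — shift
  I1: { [S' → S .] }  — accept
  I2: { [S → . f Y], [S → f . Y], [Y → . S S], [Y → . a Y], [Y → . f ,] }  — shift
  I3: { [S → . f Y], [Y → S . S] }  — shift
  I4: { [S → f Y .] }  — reduce
  I5: { [S → . f Y], [Y → . S S], [Y → . a Y], [Y → . f ,], [Y → a . Y] }  — shift
  I6: { [S → . f Y], [S → f . Y], [Y → . S S], [Y → . a Y], [Y → . f ,], [Y → f . ,] }  — shift
  I7: { [Y → f , .] }  — reduce
  I8: { [Y → a Y .] }  — reduce
  I9: { [Y → S S .] }  — reduce

No state contains more than one complete item.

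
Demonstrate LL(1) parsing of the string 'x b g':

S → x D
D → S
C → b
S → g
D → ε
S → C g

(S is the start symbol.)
LL(1) parsing maintains a stack (initially the start symbol over $) and the input. At each step: if the stack top is a terminal, match it against the current input token; if it is a non-terminal N, replace it with the RHS of M[N, lookahead] (the unique production whose predict set contains the lookahead).

Stack is shown with the top on the left.

Stack  Input    Action
----------------------
S $    x b g $  output S → x D
x D $  x b g $  match 'x'
D $    b g $    output D → S
S $    b g $    output S → C g
C g $  b g $    output C → b
b g $  b g $    match 'b'
g $    g $      match 'g'
$      $        accept

The string is accepted.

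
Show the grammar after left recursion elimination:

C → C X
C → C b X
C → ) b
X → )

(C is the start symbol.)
C → ) b C'
C' → X C'
C' → b X C'
C' → ε
X → )

C is directly left-recursive. The standard transformation for
  A → A α₁ | ... | A α_m | β₁ | ... | β_n
is
  A  → β₁ A' | ... | β_n A'
  A' → α₁ A' | ... | α_m A' | ε

C → ) b becomes C → ) b C'
C → C X becomes C' → X C'
C → C b X becomes C' → b X C'
Add C' → ε

Productions for other non-terminals are unchanged:
  X → )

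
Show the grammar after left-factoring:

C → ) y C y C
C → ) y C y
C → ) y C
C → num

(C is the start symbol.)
C → ) y C C'
C' → y C''
C'' → C
C'' → ε
C' → ε
C → num

Left-factoring transforms A → αβ₁ | αβ₂ into A → αA' and A' → β₁ | β₂
(α is the longest common prefix among the alternatives). Repeat until
no nonterminal has two alternatives with a common prefix.

Round 1: C has alternatives sharing prefix ') y C'. Introduce C': C → ) y C C'
  Add: C' → y C
  Add: C' → y
  Add: C' → ε

Round 2: C' has alternatives sharing prefix 'y'. Introduce C'': C' → y C''
  Add: C'' → C
  Add: C'' → ε

No remaining common prefixes — done.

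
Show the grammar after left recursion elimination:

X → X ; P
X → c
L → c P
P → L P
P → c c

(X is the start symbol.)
X → c X'
X' → ; P X'
X' → ε
L → c P
P → L P
P → c c

X is directly left-recursive. The standard transformation for
  A → A α₁ | ... | A α_m | β₁ | ... | β_n
is
  A  → β₁ A' | ... | β_n A'
  A' → α₁ A' | ... | α_m A' | ε

X → c becomes X → c X'
X → X ; P becomes X' → ; P X'
Add X' → ε

Productions for other non-terminals are unchanged:
  L → c P
  P → L P
  P → c c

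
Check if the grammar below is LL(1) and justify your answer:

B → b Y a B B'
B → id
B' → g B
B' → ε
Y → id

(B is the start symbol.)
No. Predict set conflict for B': { 'g' }

A grammar is LL(1) if for each non-terminal N with multiple productions, the predict sets of those productions are pairwise disjoint, where PREDICT(N → α) = (FIRST(α) \ {ε}) ∪ (FOLLOW(N) if α ⇒* ε).

Relevant sets:
  FOLLOW(B') = { $, 'g' }

For B:
  PREDICT(B → b Y a B B') = { 'b' }
  PREDICT(B → id) = { 'id' }
For B':
  PREDICT(B' → g B) = { 'g' }
  PREDICT(B' → ε) = { $, 'g' }
Y has a single production, so nothing to check there.

Conflict found: Predict set conflict for B': { 'g' }
The grammar is NOT LL(1).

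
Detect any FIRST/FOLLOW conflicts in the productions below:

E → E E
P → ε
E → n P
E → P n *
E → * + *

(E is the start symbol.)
A FIRST/FOLLOW conflict occurs when a non-terminal N has a nullable alternative N → β (β ⇒* ε) and another alternative N → α with FIRST(α) ∩ FOLLOW(N) ≠ ∅: on such a lookahead the parser cannot decide between expanding α and letting N vanish via β.

Nullable non-terminals: P.
P has a nullable alternative but only one production, so nothing to check.

E has no nullable alternative, so no FIRST/FOLLOW check is needed there.

No FIRST/FOLLOW conflicts found.

Answer: No FIRST/FOLLOW conflicts.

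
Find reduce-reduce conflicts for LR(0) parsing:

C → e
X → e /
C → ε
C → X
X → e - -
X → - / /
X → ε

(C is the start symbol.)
Yes — I0: [C → .] vs [X → .]

A reduce-reduce conflict occurs when an LR(0) state has two complete items [A → α .] and [B → β .] — both call for a reduction, and with no lookahead the parser cannot choose between them.

Augment with C' → C and build the canonical LR(0) collection (I0 = CLOSURE({[C' → . C]}), then GOTO on every symbol after a dot until no new states appear). It has 10 states:
  I0: { [C → . X], [C → . e], [C → .], [C' → . C], [X → . - / /], [X → . e - -], [X → . e /], [X → .] }  — shift, 2 reduces
  I1: { [X → - . / /] }  — shift
  I2: { [C' → C .] }  — accept
  I3: { [C → X .] }  — reduce
  I4: { [C → e .], [X → e . - -], [X → e . /] }  — shift, reduce
  I5: { [X → e - . -] }  — shift
  I6: { [X → e / .] }  — reduce
  I7: { [X → e - - .] }  — reduce
  I8: { [X → - / . /] }  — shift
  I9: { [X → - / / .] }  — reduce

I0 contains complete items [C → .], [X → .] — reduce-reduce conflict.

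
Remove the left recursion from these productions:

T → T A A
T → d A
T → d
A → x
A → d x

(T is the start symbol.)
T → d A T'
T → d T'
T' → A A T'
T' → ε
A → x
A → d x

T is directly left-recursive. The standard transformation for
  A → A α₁ | ... | A α_m | β₁ | ... | β_n
is
  A  → β₁ A' | ... | β_n A'
  A' → α₁ A' | ... | α_m A' | ε

T → d A becomes T → d A T'
T → d becomes T → d T'
T → T A A becomes T' → A A T'
Add T' → ε

Productions for other non-terminals are unchanged:
  A → x
  A → d x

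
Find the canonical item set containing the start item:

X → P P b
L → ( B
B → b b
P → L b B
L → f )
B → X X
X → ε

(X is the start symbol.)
{ [L → . ( B], [L → . f )], [P → . L b B], [X → . P P b], [X → .], [X' → . X] }

First, augment the grammar with X' → X
I₀ = CLOSURE({ [X' → . X] }):
  [X' → . X] has the dot before X: add [X → . P P b], [X → .]
  [X → . P P b] has the dot before P: add [P → . L b B]
  [P → . L b B] has the dot before L: add [L → . ( B], [L → . f )]
No further items can be added.

I₀ = { [L → . ( B], [L → . f )], [P → . L b B], [X → . P P b], [X → .], [X' → . X] }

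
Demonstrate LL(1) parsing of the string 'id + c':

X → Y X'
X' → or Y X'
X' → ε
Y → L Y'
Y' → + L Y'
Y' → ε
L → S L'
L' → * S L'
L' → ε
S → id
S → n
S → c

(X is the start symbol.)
LL(1) parsing maintains a stack (initially the start symbol over $) and the input. At each step: if the stack top is a terminal, match it against the current input token; if it is a non-terminal N, replace it with the RHS of M[N, lookahead] (the unique production whose predict set contains the lookahead).

Stack is shown with the top on the left.

Stack          Input     Action
-------------------------------
X $            id + c $  output X → Y X'
Y X' $         id + c $  output Y → L Y'
L Y' X' $      id + c $  output L → S L'
S L' Y' X' $   id + c $  output S → id
id L' Y' X' $  id + c $  match 'id'
L' Y' X' $     + c $     output L' → ε
Y' X' $        + c $     output Y' → + L Y'
+ L Y' X' $    + c $     match '+'
L Y' X' $      c $       output L → S L'
S L' Y' X' $   c $       output S → c
c L' Y' X' $   c $       match 'c'
L' Y' X' $     $         output L' → ε
Y' X' $        $         output Y' → ε
X' $           $         output X' → ε
$              $         accept

The string is accepted.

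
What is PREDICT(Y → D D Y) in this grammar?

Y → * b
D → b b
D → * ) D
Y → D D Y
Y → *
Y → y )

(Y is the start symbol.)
{ '*', 'b' }

PREDICT(Y → D D Y) = (FIRST(RHS) \ {ε}) ∪ (FOLLOW(Y) if ε ∈ FIRST(RHS), i.e. RHS ⇒* ε)
FIRST(D) = { '*', 'b' }
FIRST(D D Y) = { '*', 'b' }
ε ∉ FIRST(D D Y), so FOLLOW(Y) is not added.
PREDICT(Y → D D Y) = { '*', 'b' }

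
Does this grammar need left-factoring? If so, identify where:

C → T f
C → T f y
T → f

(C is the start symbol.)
Yes, C has productions with common prefix 'T f'

Left-factoring is needed when two productions for the same non-terminal
share a common prefix on the right-hand side.

Productions for C:
  C → T f
  C → T f y

Found common prefix 'T f' in productions for C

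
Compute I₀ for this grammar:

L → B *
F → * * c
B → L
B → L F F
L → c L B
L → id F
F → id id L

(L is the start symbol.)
{ [B → . L F F], [B → . L], [L → . B *], [L → . c L B], [L → . id F], [L' → . L] }

First, augment the grammar with L' → L
I₀ = CLOSURE({ [L' → . L] }):
  [L' → . L] has the dot before L: add [L → . B *], [L → . c L B], [L → . id F]
  [L → . B *] has the dot before B: add [B → . L], [B → . L F F]
No further items can be added.

I₀ = { [B → . L F F], [B → . L], [L → . B *], [L → . c L B], [L → . id F], [L' → . L] }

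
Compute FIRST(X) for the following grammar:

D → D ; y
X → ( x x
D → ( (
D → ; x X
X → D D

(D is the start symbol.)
To compute FIRST(X), examine every production with X on the left-hand side, reading each right-hand side left to right until a non-nullable symbol is reached.

FIRST sets of the other non-terminals involved (by the same procedure, iterated to a fixed point):
  FIRST(D) = { '(', ';' }

From X → ( x x:
  - '(' is a terminal: add '(' and stop
From X → D D:
  - D is a non-terminal: add FIRST(D) \ {ε} = { '(', ';' }
    D is not nullable, so stop

Collecting: FIRST(X) = { '(', ';' }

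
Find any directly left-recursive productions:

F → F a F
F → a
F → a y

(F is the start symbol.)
Direct left recursion occurs when N → N α for some non-terminal N (the right-hand side begins with the left-hand side itself).

F → F a F: LEFT RECURSIVE (starts with F)
F → a: starts with a
F → a y: starts with a

The grammar has direct left recursion on: F.

Answer: Yes, F is left-recursive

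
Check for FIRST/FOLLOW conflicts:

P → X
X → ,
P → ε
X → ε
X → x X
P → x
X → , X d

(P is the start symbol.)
No FIRST/FOLLOW conflicts.

Nullable non-terminals: P, X.
FIRST sets used below: FIRST(X) = { ',', 'x', ε }

P: nullable alternative(s) P → X, P → ε; FOLLOW(P) = { $ }
  P → X: FIRST \ {ε} = { ',', 'x' } — disjoint from FOLLOW(P)
  P → ε: FIRST \ {ε} = { } — disjoint from FOLLOW(P)
  P → x: FIRST \ {ε} = { 'x' } — disjoint from FOLLOW(P)

X: nullable alternative(s) X → ε; FOLLOW(X) = { $, 'd' }
  X → ,: FIRST \ {ε} = { ',' } — disjoint from FOLLOW(X)
  X → ε: FIRST \ {ε} = { } — this is the only nullable alternative, skip
  X → x X: FIRST \ {ε} = { 'x' } — disjoint from FOLLOW(X)
  X → , X d: FIRST \ {ε} = { ',' } — disjoint from FOLLOW(X)

No FIRST/FOLLOW conflicts found.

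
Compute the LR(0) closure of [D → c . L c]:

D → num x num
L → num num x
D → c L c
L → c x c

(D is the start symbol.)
{ [D → c . L c], [L → . c x c], [L → . num num x] }

Start with: [D → c . L c]
  [D → c . L c] has the dot before L: add [L → . num num x], [L → . c x c]
No further items can be added.

CLOSURE = { [D → c . L c], [L → . c x c], [L → . num num x] }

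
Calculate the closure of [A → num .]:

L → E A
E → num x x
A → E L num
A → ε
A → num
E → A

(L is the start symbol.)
{ [A → num .] }

To compute CLOSURE, for each item [A → α.Bβ] where B is a non-terminal, add [B → .γ] for all productions B → γ; repeat for the newly added items until nothing changes.

Start with: [A → num .]
The dot is at the end, so nothing is added.

CLOSURE = { [A → num .] }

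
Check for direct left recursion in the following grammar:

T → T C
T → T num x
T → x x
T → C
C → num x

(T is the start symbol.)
Yes, T is left-recursive

Direct left recursion occurs when N → N α for some non-terminal N (the right-hand side begins with the left-hand side itself).

T → T C: LEFT RECURSIVE (starts with T)
T → T num x: LEFT RECURSIVE (starts with T)
T → x x: starts with x
T → C: starts with C
C → num x: starts with num

The grammar has direct left recursion on: T.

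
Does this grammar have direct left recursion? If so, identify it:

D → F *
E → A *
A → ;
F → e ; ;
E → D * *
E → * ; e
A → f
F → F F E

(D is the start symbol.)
D → F *: starts with F
E → A *: starts with A
A → ;: starts with ';'
F → e ; ;: starts with e
E → D * *: starts with D
E → * ; e: starts with '*'
A → f: starts with f
F → F F E: LEFT RECURSIVE (starts with F)

The grammar has direct left recursion on: F.

Answer: Yes, F is left-recursive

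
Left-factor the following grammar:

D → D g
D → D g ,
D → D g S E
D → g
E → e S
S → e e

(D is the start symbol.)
Left-factoring transforms A → αβ₁ | αβ₂ into A → αA' and A' → β₁ | β₂
(α is the longest common prefix among the alternatives). Repeat until
no nonterminal has two alternatives with a common prefix.

Round 1: D has alternatives sharing prefix 'D g'. Introduce D': D → D g D'
  Add: D' → ε
  Add: D' → ,
  Add: D' → S E

No remaining common prefixes — done.

Resulting grammar:
D → D g D'
D' → ε
D' → ,
D' → S E
D → g
E → e S
S → e e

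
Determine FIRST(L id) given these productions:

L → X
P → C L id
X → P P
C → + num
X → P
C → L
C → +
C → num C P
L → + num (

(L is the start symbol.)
FIRST sets of the non-terminals involved (from the grammar, by fixed-point iteration):
  FIRST(L) = { '+', 'num' }

To compute FIRST(L id), process the symbols left to right:
Symbol L is a non-terminal. Add FIRST(L) \ {ε} = { '+', 'num' }
L is not nullable (ε ∉ FIRST(L)), so stop here.
FIRST(L id) = { '+', 'num' }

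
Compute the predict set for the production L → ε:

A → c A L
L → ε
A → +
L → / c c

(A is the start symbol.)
{ $, '/' }

PREDICT(L → ε) = (FIRST(RHS) \ {ε}) ∪ (FOLLOW(L) if ε ∈ FIRST(RHS), i.e. RHS ⇒* ε)
The right-hand side is ε (FIRST(ε) = { ε }), so the predict set is FOLLOW(L) = { $, '/' }
PREDICT(L → ε) = { $, '/' }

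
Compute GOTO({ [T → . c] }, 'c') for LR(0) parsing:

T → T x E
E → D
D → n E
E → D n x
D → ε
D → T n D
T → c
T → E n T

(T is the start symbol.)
{ [T → c .] }

GOTO(I, 'c') = CLOSURE({ [A → αX.β] : [A → α.Xβ] ∈ I, X = 'c' })

Items with dot before 'c', with the dot advanced:
  [T → . c] → [T → c .]
Closure adds nothing (no advanced item has the dot before a non-terminal).

GOTO = { [T → c .] }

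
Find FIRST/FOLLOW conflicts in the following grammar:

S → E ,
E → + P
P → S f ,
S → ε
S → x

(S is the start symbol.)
Nullable non-terminals: S.
FIRST sets used below: FIRST(E) = { '+' }

S: nullable alternative(s) S → ε; FOLLOW(S) = { $, 'f' }
  S → E ,: FIRST \ {ε} = { '+' } — disjoint from FOLLOW(S)
  S → ε: FIRST \ {ε} = { } — this is the only nullable alternative, skip
  S → x: FIRST \ {ε} = { 'x' } — disjoint from FOLLOW(S)

E, P have no nullable alternative, so no FIRST/FOLLOW check is needed there.

No FIRST/FOLLOW conflicts found.

Answer: No FIRST/FOLLOW conflicts.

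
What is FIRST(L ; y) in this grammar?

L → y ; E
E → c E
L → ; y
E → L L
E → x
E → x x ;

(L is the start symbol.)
FIRST sets of the non-terminals involved (from the grammar, by fixed-point iteration):
  FIRST(L) = { ';', 'y' }

To compute FIRST(L ; y), process the symbols left to right:
Symbol L is a non-terminal. Add FIRST(L) \ {ε} = { ';', 'y' }
L is not nullable (ε ∉ FIRST(L)), so stop here.
FIRST(L ; y) = { ';', 'y' }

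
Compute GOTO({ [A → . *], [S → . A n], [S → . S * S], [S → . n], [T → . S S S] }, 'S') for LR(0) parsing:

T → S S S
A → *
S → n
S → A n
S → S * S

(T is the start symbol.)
GOTO(I, 'S') = CLOSURE({ [A → αX.β] : [A → α.Xβ] ∈ I, X = 'S' })

Items with dot before 'S', with the dot advanced:
  [S → . S * S] → [S → S . * S]
  [T → . S S S] → [T → S . S S]
Closure of the advanced items:
  [T → S . S S] has the dot before S: add [S → . n], [S → . A n], [S → . S * S]
  [S → . A n] has the dot before A: add [A → . *]

GOTO = { [A → . *], [S → . A n], [S → . S * S], [S → . n], [S → S . * S], [T → S . S S] }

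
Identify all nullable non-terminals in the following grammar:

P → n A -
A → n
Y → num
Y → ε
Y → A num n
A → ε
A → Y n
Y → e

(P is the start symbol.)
{ 'A', 'Y' }

A non-terminal is nullable if it can derive ε (the empty string): either it has an ε-production, or it has a production whose right-hand side consists entirely of nullable non-terminals.

ε-productions: Y → ε, A → ε
So Y, A are immediately nullable.
No further non-terminal can be added: every production for the remaining non-terminals contains a terminal or a non-nullable non-terminal.
Nullable = { 'A', 'Y' }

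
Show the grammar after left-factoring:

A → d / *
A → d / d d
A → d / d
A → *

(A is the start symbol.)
A → d / A'
A' → *
A' → d A''
A'' → d
A'' → ε
A → *

Left-factoring transforms A → αβ₁ | αβ₂ into A → αA' and A' → β₁ | β₂
(α is the longest common prefix among the alternatives). Repeat until
no nonterminal has two alternatives with a common prefix.

Round 1: A has alternatives sharing prefix 'd /'. Introduce A': A → d / A'
  Add: A' → *
  Add: A' → d d
  Add: A' → d

Round 2: A' has alternatives sharing prefix 'd'. Introduce A'': A' → d A''
  Add: A'' → d
  Add: A'' → ε

No remaining common prefixes — done.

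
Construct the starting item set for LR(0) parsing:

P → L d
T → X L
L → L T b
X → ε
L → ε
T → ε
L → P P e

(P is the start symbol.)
{ [L → . L T b], [L → . P P e], [L → .], [P → . L d], [P' → . P] }

First, augment the grammar with P' → P
I₀ = CLOSURE({ [P' → . P] }):
  [P' → . P] has the dot before P: add [P → . L d]
  [P → . L d] has the dot before L: add [L → . L T b], [L → .], [L → . P P e]
No further items can be added.

I₀ = { [L → . L T b], [L → . P P e], [L → .], [P → . L d], [P' → . P] }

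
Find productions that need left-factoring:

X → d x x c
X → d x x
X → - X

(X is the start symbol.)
Left-factoring is needed when two productions for the same non-terminal
share a common prefix on the right-hand side.

Productions for X:
  X → d x x c
  X → d x x
  X → - X

Found common prefix 'd x x' in productions for X

Answer: Yes, X has productions with common prefix 'd x x'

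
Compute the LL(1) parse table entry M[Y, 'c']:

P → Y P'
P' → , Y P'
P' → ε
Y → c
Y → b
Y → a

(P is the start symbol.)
To find M[Y, 'c'], we find productions for Y where 'c' is in the predict set (PREDICT(N → α) = (FIRST(α) \ {ε}) ∪ (FOLLOW(N) if α ⇒* ε)).

Y → c: PREDICT = { 'c' }
  'c' is in predict set, so this production goes in M[Y, 'c']
Y → b: PREDICT = { 'b' }
Y → a: PREDICT = { 'a' }

M[Y, 'c'] = Y → c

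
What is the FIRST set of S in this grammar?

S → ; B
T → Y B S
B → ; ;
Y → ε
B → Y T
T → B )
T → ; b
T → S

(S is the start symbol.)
To compute FIRST(S), examine every production with S on the left-hand side, reading each right-hand side left to right until a non-nullable symbol is reached.

From S → ; B:
  - ';' is a terminal: add ';' and stop

Collecting: FIRST(S) = { ';' }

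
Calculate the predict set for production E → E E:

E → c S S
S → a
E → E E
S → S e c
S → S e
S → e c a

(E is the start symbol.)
PREDICT(E → E E) = (FIRST(RHS) \ {ε}) ∪ (FOLLOW(E) if ε ∈ FIRST(RHS), i.e. RHS ⇒* ε)
FIRST(E) = { 'c' }
FIRST(E E) = { 'c' }
ε ∉ FIRST(E E), so FOLLOW(E) is not added.
PREDICT(E → E E) = { 'c' }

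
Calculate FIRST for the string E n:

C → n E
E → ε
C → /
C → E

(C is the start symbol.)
{ 'n' }

FIRST sets of the non-terminals involved (from the grammar, by fixed-point iteration):
  FIRST(E) = { ε }

To compute FIRST(E n), process the symbols left to right:
Symbol E is a non-terminal. Add FIRST(E) \ {ε} = { }
E is nullable (ε ∈ FIRST(E)), continue to the next symbol.
Symbol n is a terminal. Add 'n' and stop.
FIRST(E n) = { 'n' }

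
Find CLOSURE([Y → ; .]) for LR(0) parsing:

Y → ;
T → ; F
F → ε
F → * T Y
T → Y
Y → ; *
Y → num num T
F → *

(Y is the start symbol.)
{ [Y → ; .] }

To compute CLOSURE, for each item [A → α.Bβ] where B is a non-terminal, add [B → .γ] for all productions B → γ; repeat for the newly added items until nothing changes.

Start with: [Y → ; .]
The dot is at the end, so nothing is added.

CLOSURE = { [Y → ; .] }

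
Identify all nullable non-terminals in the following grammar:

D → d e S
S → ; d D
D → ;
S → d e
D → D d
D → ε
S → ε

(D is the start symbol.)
{ 'D', 'S' }

A non-terminal is nullable if it can derive ε (the empty string): either it has an ε-production, or it has a production whose right-hand side consists entirely of nullable non-terminals.

ε-productions: D → ε, S → ε
So D, S are immediately nullable.
Every non-terminal is now nullable.
Nullable = { 'D', 'S' }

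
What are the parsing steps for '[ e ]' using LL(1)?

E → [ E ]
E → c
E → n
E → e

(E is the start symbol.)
LL(1) parsing maintains a stack (initially the start symbol over $) and the input. At each step: if the stack top is a terminal, match it against the current input token; if it is a non-terminal N, replace it with the RHS of M[N, lookahead] (the unique production whose predict set contains the lookahead).

Stack is shown with the top on the left.

Stack    Input    Action
------------------------
E $      [ e ] $  output E → [ E ]
[ E ] $  [ e ] $  match '['
E ] $    e ] $    output E → e
e ] $    e ] $    match 'e'
] $      ] $      match ']'
$        $        accept

The string is accepted.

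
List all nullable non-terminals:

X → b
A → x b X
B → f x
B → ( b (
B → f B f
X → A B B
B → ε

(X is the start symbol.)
{ 'B' }

A non-terminal is nullable if it can derive ε (the empty string): either it has an ε-production, or it has a production whose right-hand side consists entirely of nullable non-terminals.

ε-productions: B → ε
So B is immediately nullable.
No further non-terminal can be added: every production for the remaining non-terminals contains a terminal or a non-nullable non-terminal.
Nullable = { 'B' }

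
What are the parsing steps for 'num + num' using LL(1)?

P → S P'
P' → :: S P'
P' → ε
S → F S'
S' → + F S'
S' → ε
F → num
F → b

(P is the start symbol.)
LL(1) parsing maintains a stack (initially the start symbol over $) and the input. At each step: if the stack top is a terminal, match it against the current input token; if it is a non-terminal N, replace it with the RHS of M[N, lookahead] (the unique production whose predict set contains the lookahead).

Stack is shown with the top on the left.

Stack        Input        Action
--------------------------------
P $          num + num $  output P → S P'
S P' $       num + num $  output S → F S'
F S' P' $    num + num $  output F → num
num S' P' $  num + num $  match 'num'
S' P' $      + num $      output S' → + F S'
+ F S' P' $  + num $      match '+'
F S' P' $    num $        output F → num
num S' P' $  num $        match 'num'
S' P' $      $            output S' → ε
P' $         $            output P' → ε
$            $            accept

The string is accepted.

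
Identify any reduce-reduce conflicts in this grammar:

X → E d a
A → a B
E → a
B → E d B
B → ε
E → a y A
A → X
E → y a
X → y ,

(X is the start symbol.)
Yes — I10: [B → .] vs [E → a .]; I14: [B → .] vs [E → a .]

Augment with X' → X and build the canonical LR(0) collection (I0 = CLOSURE({[X' → . X]}), then GOTO on every symbol after a dot until no new states appear). It has 20 states:
  I0: { [E → . a y A], [E → . a], [E → . y a], [X → . E d a], [X → . y ,], [X' → . X] }  — shift
  I1: { [X → E . d a] }  — shift
  I2: { [X' → X .] }  — accept
  I3: { [E → a . y A], [E → a .] }  — shift, reduce
  I4: { [E → y . a], [X → y . ,] }  — shift
  I5: { [X → y , .] }  — reduce
  I6: { [E → y a .] }  — reduce
  I7: { [A → . X], [A → . a B], [E → . a y A], [E → . a], [E → . y a], [E → a y . A], [X → . E d a], [X → . y ,] }  — shift
  I8: { [E → a y A .] }  — reduce
  I9: { [A → X .] }  — reduce
  I10: { [A → a . B], [B → . E d B], [B → .], [E → . a y A], [E → . a], [E → . y a], [E → a . y A], [E → a .] }  — shift, 2 reduces
  I11: { [A → a B .] }  — reduce
  I12: { [B → E . d B] }  — shift
  I13: { [A → . X], [A → . a B], [E → . a y A], [E → . a], [E → . y a], [E → a y . A], [E → y . a], [X → . E d a], [X → . y ,] }  — shift
  I14: { [A → a . B], [B → . E d B], [B → .], [E → . a y A], [E → . a], [E → . y a], [E → a . y A], [E → a .], [E → y a .] }  — shift, 3 reduces
  I15: { [B → . E d B], [B → .], [B → E d . B], [E → . a y A], [E → . a], [E → . y a] }  — shift, reduce
  I16: { [B → E d B .] }  — reduce
  I17: { [E → y . a] }  — shift
  I18: { [X → E d . a] }  — shift
  I19: { [X → E d a .] }  — reduce

I10 contains complete items [B → .], [E → a .] — reduce-reduce conflict.
I14 contains complete items [B → .], [E → a .], [E → y a .] — reduce-reduce conflict.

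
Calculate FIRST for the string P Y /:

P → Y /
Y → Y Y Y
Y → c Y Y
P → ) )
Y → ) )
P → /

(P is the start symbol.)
{ ')', '/', 'c' }

FIRST sets of the non-terminals involved (from the grammar, by fixed-point iteration):
  FIRST(P) = { ')', '/', 'c' }

To compute FIRST(P Y /), process the symbols left to right:
Symbol P is a non-terminal. Add FIRST(P) \ {ε} = { ')', '/', 'c' }
P is not nullable (ε ∉ FIRST(P)), so stop here.
FIRST(P Y /) = { ')', '/', 'c' }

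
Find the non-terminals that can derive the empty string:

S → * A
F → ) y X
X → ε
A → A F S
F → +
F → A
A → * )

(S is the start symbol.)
A non-terminal is nullable if it can derive ε (the empty string): either it has an ε-production, or it has a production whose right-hand side consists entirely of nullable non-terminals.

ε-productions: X → ε
So X is immediately nullable.
No further non-terminal can be added: every production for the remaining non-terminals contains a terminal or a non-nullable non-terminal.
Nullable = { 'X' }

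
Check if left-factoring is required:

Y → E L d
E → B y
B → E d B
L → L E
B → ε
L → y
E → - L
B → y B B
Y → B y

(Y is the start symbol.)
Left-factoring is needed when two productions for the same non-terminal
share a common prefix on the right-hand side.

Productions for Y:
  Y → E L d
  Y → B y
Productions for E:
  E → B y
  E → - L
Productions for B:
  B → E d B
  B → ε
  B → y B B
Productions for L:
  L → L E
  L → y

No common prefixes found.

Answer: No, left-factoring is not needed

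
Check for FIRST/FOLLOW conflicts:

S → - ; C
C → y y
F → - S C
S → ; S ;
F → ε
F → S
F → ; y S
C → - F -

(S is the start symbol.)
Nullable non-terminals: F.
FIRST sets used below: FIRST(S) = { '-', ';' }

F: nullable alternative(s) F → ε; FOLLOW(F) = { '-' }
  F → - S C: FIRST \ {ε} = { '-' } — overlaps FOLLOW(F) on { '-' }: CONFLICT
  F → ε: FIRST \ {ε} = { } — this is the only nullable alternative, skip
  F → S: FIRST \ {ε} = { '-', ';' } — overlaps FOLLOW(F) on { '-' }: CONFLICT
  F → ; y S: FIRST \ {ε} = { ';' } — disjoint from FOLLOW(F)

C, S have no nullable alternative, so no FIRST/FOLLOW check is needed there.

So the grammar has 2 FIRST/FOLLOW conflicts (marked CONFLICT above).

Answer: Yes. F → '-' S C with FOLLOW(F) on { '-' }; F → S with FOLLOW(F) on { '-' }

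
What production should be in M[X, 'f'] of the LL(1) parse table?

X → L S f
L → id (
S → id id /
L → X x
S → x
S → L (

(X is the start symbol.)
Empty (error entry)

To find M[X, 'f'], we find productions for X where 'f' is in the predict set (PREDICT(N → α) = (FIRST(α) \ {ε}) ∪ (FOLLOW(N) if α ⇒* ε)).

Relevant sets:
  FIRST(L) = { 'id' }

X → L S f: PREDICT = { 'id' }

M[X, 'f'] is empty (no production applies)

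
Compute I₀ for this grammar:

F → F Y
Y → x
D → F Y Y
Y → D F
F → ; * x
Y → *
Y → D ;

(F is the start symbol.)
{ [F → . ; * x], [F → . F Y], [F' → . F] }

First, augment the grammar with F' → F
I₀ = CLOSURE({ [F' → . F] }):
  [F' → . F] has the dot before F: add [F → . F Y], [F → . ; * x]
No further items can be added.

I₀ = { [F → . ; * x], [F → . F Y], [F' → . F] }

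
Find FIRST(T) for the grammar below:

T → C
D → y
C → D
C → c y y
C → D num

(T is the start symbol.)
{ 'c', 'y' }

To compute FIRST(T), examine every production with T on the left-hand side, reading each right-hand side left to right until a non-nullable symbol is reached.

FIRST sets of the other non-terminals involved (by the same procedure, iterated to a fixed point):
  FIRST(C) = { 'c', 'y' }

From T → C:
  - C is a non-terminal: add FIRST(C) \ {ε} = { 'c', 'y' }
    C is not nullable, so stop

Collecting: FIRST(T) = { 'c', 'y' }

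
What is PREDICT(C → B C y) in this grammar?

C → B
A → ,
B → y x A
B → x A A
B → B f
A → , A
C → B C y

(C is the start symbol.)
{ 'x', 'y' }

PREDICT(C → B C y) = (FIRST(RHS) \ {ε}) ∪ (FOLLOW(C) if ε ∈ FIRST(RHS), i.e. RHS ⇒* ε)
FIRST(B) = { 'x', 'y' }
FIRST(B C y) = { 'x', 'y' }
ε ∉ FIRST(B C y), so FOLLOW(C) is not added.
PREDICT(C → B C y) = { 'x', 'y' }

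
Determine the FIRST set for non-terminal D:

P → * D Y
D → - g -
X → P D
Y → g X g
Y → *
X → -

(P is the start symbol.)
{ '-' }

To compute FIRST(D), examine every production with D on the left-hand side, reading each right-hand side left to right until a non-nullable symbol is reached.

From D → - g -:
  - '-' is a terminal: add '-' and stop

Collecting: FIRST(D) = { '-' }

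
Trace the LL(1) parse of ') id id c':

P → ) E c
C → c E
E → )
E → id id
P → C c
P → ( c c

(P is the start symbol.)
LL(1) parsing maintains a stack (initially the start symbol over $) and the input. At each step: if the stack top is a terminal, match it against the current input token; if it is a non-terminal N, replace it with the RHS of M[N, lookahead] (the unique production whose predict set contains the lookahead).

Stack is shown with the top on the left.

Stack      Input        Action
------------------------------
P $        ) id id c $  output P → ) E c
) E c $    ) id id c $  match ')'
E c $      id id c $    output E → id id
id id c $  id id c $    match 'id'
id c $     id c $       match 'id'
c $        c $          match 'c'
$          $            accept

The string is accepted.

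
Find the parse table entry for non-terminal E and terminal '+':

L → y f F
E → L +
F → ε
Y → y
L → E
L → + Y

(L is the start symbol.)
E → L +

To find M[E, '+'], we find productions for E where '+' is in the predict set (PREDICT(N → α) = (FIRST(α) \ {ε}) ∪ (FOLLOW(N) if α ⇒* ε)).

Relevant sets:
  FIRST(L) = { '+', 'y' }

E → L +: PREDICT = { '+', 'y' }
  '+' is in predict set, so this production goes in M[E, '+']

M[E, '+'] = E → L +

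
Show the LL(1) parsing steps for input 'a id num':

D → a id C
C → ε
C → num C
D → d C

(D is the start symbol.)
LL(1) parsing maintains a stack (initially the start symbol over $) and the input. At each step: if the stack top is a terminal, match it against the current input token; if it is a non-terminal N, replace it with the RHS of M[N, lookahead] (the unique production whose predict set contains the lookahead).

Stack is shown with the top on the left.

Stack     Input       Action
----------------------------
D $       a id num $  output D → a id C
a id C $  a id num $  match 'a'
id C $    id num $    match 'id'
C $       num $       output C → num C
num C $   num $       match 'num'
C $       $           output C → ε
$         $           accept

The string is accepted.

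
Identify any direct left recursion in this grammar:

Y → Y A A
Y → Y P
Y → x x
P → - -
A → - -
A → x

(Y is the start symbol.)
Direct left recursion occurs when N → N α for some non-terminal N (the right-hand side begins with the left-hand side itself).

Y → Y A A: LEFT RECURSIVE (starts with Y)
Y → Y P: LEFT RECURSIVE (starts with Y)
Y → x x: starts with x
P → - -: starts with '-'
A → - -: starts with '-'
A → x: starts with x

The grammar has direct left recursion on: Y.

Answer: Yes, Y is left-recursive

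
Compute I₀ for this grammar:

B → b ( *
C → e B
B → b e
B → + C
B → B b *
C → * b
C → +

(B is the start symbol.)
{ [B → . + C], [B → . B b *], [B → . b ( *], [B → . b e], [B' → . B] }

First, augment the grammar with B' → B
I₀ = CLOSURE({ [B' → . B] }):
  [B' → . B] has the dot before B: add [B → . b ( *], [B → . b e], [B → . + C], [B → . B b *]
No further items can be added.

I₀ = { [B → . + C], [B → . B b *], [B → . b ( *], [B → . b e], [B' → . B] }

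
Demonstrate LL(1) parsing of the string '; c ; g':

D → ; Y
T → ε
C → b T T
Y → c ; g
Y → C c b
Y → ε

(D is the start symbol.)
Stack is shown with the top on the left.

Stack    Input      Action
--------------------------
D $      ; c ; g $  output D → ; Y
; Y $    ; c ; g $  match ';'
Y $      c ; g $    output Y → c ; g
c ; g $  c ; g $    match 'c'
; g $    ; g $      match ';'
g $      g $        match 'g'
$        $          accept

The string is accepted.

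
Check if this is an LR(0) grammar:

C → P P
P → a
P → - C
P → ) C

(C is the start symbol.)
Augment with C' → C and build the canonical LR(0) collection (I0 = CLOSURE({[C' → . C]}), then GOTO on every symbol after a dot until no new states appear). It has 9 states:
  I0: { [C → . P P], [C' → . C], [P → . ) C], [P → . - C], [P → . a] }  — shift
  I1: { [C → . P P], [P → ) . C], [P → . ) C], [P → . - C], [P → . a] }  — shift
  I2: { [C → . P P], [P → - . C], [P → . ) C], [P → . - C], [P → . a] }  — shift
  I3: { [C' → C .] }  — accept
  I4: { [C → P . P], [P → . ) C], [P → . - C], [P → . a] }  — shift
  I5: { [P → a .] }  — reduce
  I6: { [C → P P .] }  — reduce
  I7: { [P → - C .] }  — reduce
  I8: { [P → ) C .] }  — reduce

Every state is either a pure shift/goto state or contains exactly one complete item and nothing to shift — no conflicts. The grammar is LR(0).

Answer: Yes, the grammar is LR(0)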